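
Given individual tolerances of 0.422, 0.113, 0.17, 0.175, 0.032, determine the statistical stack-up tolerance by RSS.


RSS = sqrt(0.422^2 + 0.113^2 + 0.17^2 + 0.175^2 + 0.032^2)
= sqrt(0.251402)
= 0.5014

0.5014


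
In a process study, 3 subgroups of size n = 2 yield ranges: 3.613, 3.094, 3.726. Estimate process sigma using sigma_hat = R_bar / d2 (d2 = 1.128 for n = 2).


R_bar = (3.613 + 3.094 + 3.726) / 3
R_bar = 10.433 / 3 = 3.4776667
sigma_hat = R_bar / d2 = 3.4776667 / 1.128 = 3.0830

3.0830


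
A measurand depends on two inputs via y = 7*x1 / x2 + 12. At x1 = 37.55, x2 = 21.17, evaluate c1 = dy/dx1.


y = 7*x1 / x2 + 12
dy/dx1 = 7/x2
Evaluate at x2 = 21.17: c1 = 7 / 21.17
c1 = 0.3307

0.3307


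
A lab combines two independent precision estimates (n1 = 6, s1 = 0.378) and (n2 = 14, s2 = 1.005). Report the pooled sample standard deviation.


s_p = sqrt(((n1-1)*s1^2 + (n2-1)*s2^2) / (n1+n2-2))
numerator = (6-1)*0.378^2 + (14-1)*1.005^2 = 0.71442 + 13.130325 = 13.844745
denominator = 6 + 14 - 2 = 18
s_p^2 = 13.844745 / 18 = 0.7691525
s_p = sqrt(0.7691525) = 0.8770

0.8770


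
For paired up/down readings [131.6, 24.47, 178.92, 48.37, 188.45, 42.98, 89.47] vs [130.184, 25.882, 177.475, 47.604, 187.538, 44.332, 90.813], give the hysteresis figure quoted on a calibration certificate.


|131.6 - 130.184| = 1.4160
|24.47 - 25.882| = 1.4120
|178.92 - 177.475| = 1.4450
|48.37 - 47.604| = 0.7660
|188.45 - 187.538| = 0.9120
|42.98 - 44.332| = 1.3520
|89.47 - 90.813| = 1.3430
hysteresis = max(diffs) = 1.4450

1.4450


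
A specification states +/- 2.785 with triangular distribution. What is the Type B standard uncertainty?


u_B = half_width / sqrt(6)
u_B = 2.785 / 2.4494897
u_B = 1.1370

1.1370


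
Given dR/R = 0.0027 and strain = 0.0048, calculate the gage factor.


GF = (dR/R) / epsilon
= 0.0027 / 0.0048
= 0.5625

0.5625


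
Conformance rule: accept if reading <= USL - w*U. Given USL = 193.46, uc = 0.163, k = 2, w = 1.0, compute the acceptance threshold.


U = k * uc = 2 * 0.163 = 0.326
guard band g = w * U = 1.0 * 0.326 = 0.326
AL = USL - g = 193.46 - 0.326
AL = 193.1340

193.1340


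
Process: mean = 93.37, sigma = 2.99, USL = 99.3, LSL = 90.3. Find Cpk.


Cpu = (USL - mean) / (3*sigma) = (99.3 - 93.37) / (3*2.99) = 0.6611
Cpl = (mean - LSL) / (3*sigma) = (93.37 - 90.3) / (3*2.99) = 0.3423
Cpk = min(Cpu, Cpl) = 0.3423

0.3423


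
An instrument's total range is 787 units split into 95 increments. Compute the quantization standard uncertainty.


resolution = range / divisions
resolution = 787 / 95 = 8.2842105
u_res = resolution / (2*sqrt(3))
u_res = 8.2842105 / 3.4641016
u_res = 2.3914

2.3914


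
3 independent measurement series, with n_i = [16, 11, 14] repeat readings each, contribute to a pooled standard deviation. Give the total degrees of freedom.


nu = sum_i (n_i - 1)
nu = ((16 - 1) + (11 - 1) + (14 - 1))
nu = 15 + 10 + 13
nu = 38

38


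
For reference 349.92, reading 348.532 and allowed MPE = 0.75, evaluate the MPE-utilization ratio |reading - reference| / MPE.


e = indication - reference = 348.532 - 349.92 = -1.3880
|e| = 1.3880
ratio = |e| / MPE = 1.3880 / 0.75
ratio = 1.8507

1.8507


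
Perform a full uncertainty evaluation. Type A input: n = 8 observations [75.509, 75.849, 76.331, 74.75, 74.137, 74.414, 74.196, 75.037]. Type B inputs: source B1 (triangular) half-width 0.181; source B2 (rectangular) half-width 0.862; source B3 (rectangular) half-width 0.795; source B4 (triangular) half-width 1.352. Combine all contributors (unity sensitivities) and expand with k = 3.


mean = (75.509 + 75.849 + 76.331 + 74.75 + 74.137 + 74.414 + 74.196 + 75.037) / 8 = 75.027875
s = sqrt(sum((x - mean)^2)/(n-1)) = 0.80566537
u_A = s / sqrt(n) = 0.80566537 / sqrt(8) = 0.28484572
u_B1 = 0.181 / sqrt(6) = 0.073892941
u_B2 = 0.862 / sqrt(3) = 0.49767593
u_B3 = 0.795 / sqrt(3) = 0.45899346
u_B4 = 1.352 / sqrt(6) = 0.55195169
uc = sqrt(0.28484572^2 + 0.073892941^2 + 0.49767593^2 + 0.45899346^2 + 0.55195169^2) = 0.92173979
U = k * uc = 3 * 0.92173979
U = 2.7652

2.7652


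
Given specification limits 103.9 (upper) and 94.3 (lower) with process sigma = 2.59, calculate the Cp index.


Cp = (USL - LSL) / (6 * sigma)
= (103.9 - 94.3) / (6 * 2.59)
= 9.6000 / 15.5400
= 0.6178

0.6178


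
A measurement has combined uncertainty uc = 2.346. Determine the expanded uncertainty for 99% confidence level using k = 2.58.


U = k * uc
U = 2.58 * 2.346
U = 6.0527

6.0527


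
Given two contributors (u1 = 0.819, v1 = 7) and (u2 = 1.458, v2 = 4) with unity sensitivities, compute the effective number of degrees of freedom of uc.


uc = sqrt(u1^2 + u2^2) = sqrt(0.819^2 + 1.458^2) = 1.6722814
v_eff = uc^4 / (u1^4/v1 + u2^4/v2)
= 1.6722814^4 / (0.819^4/7 + 1.458^4/4)
= 7.8205525 / 1.1939925
v_eff = 6.5499

6.5499


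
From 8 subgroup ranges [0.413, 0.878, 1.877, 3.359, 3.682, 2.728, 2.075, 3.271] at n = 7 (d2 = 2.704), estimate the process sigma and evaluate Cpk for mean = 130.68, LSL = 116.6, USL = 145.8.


R_bar = (0.413 + 0.878 + 1.877 + 3.359 + 3.682 + 2.728 + 2.075 + 3.271) / 8 = 2.285375
sigma = R_bar / d2 = 2.285375 / 2.704 = 0.84518306
Cp = (USL - LSL)/(6*sigma) = (145.8 - 116.6)/(6*0.84518306) = 5.7581
Cpu = (145.8 - 130.68)/(3*0.84518306) = 5.9632
Cpl = (130.68 - 116.6)/(3*0.84518306) = 5.5530
Cpk = min(Cpu, Cpl) = 5.5530

5.5530


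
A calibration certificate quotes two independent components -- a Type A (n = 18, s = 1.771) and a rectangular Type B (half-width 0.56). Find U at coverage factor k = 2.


u_A = s / sqrt(n) = 1.771 / sqrt(18) = 0.4174287
u_B = half_width / sqrt(3) = 0.56 / sqrt(3) = 0.32331615
uc = sqrt(u_A^2 + u_B^2) = sqrt(0.4174287^2 + 0.32331615^2) = 0.52799626
U = k * uc = 2 * 0.52799626
U = 1.0560

1.0560


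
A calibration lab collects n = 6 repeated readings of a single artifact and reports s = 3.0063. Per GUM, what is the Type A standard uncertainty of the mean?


u_A = s / sqrt(n)
u_A = 3.0063 / sqrt(6)
u_A = 3.0063 / 2.4494897
u_A = 1.2273

1.2273


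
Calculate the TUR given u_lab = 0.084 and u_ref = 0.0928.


TUR = u_lab / u_ref
= 0.084 / 0.0928
= 0.9052

0.9052


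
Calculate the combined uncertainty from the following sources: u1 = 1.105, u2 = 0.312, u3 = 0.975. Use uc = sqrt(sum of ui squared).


uc = sqrt(1.105^2 + 0.312^2 + 0.975^2)
uc = sqrt(2.268994)
uc = 1.5063

1.5063


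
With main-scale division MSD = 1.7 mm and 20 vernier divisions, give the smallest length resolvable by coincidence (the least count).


LC = MSD / n_div
= 1.7 / 20
= 0.0850

0.0850


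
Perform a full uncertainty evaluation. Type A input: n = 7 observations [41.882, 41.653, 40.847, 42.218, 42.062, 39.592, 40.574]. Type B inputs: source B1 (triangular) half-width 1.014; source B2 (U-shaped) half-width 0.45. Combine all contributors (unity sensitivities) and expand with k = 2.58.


mean = (41.882 + 41.653 + 40.847 + 42.218 + 42.062 + 39.592 + 40.574) / 7 = 41.26114286
s = sqrt(sum((x - mean)^2)/(n-1)) = 0.95965974
u_A = s / sqrt(n) = 0.95965974 / sqrt(7) = 0.36271729
u_B1 = 1.014 / sqrt(6) = 0.41396377
u_B2 = 0.45 / sqrt(2) = 0.31819805
uc = sqrt(0.36271729^2 + 0.41396377^2 + 0.31819805^2) = 0.63575139
U = k * uc = 2.58 * 0.63575139
U = 1.6402

1.6402


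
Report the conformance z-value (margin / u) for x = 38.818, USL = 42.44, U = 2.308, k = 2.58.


u = U / k = 2.308 / 2.58 = 0.89457364
margin = |USL - x| = |42.44 - 38.818| = 3.622
z = margin / u = 3.622 / 0.89457364
z = 4.0489

4.0489


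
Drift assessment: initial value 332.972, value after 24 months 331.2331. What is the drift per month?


rate = (v2 - v1) / months
= (331.2331 - 332.972) / 24
= -1.7389 / 24
= -0.0725

-0.0725


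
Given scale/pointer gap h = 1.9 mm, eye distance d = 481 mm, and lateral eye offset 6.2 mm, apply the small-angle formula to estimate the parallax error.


error = h * offset / d
= 1.9 * 6.2 / 481
= 0.0245

0.0245


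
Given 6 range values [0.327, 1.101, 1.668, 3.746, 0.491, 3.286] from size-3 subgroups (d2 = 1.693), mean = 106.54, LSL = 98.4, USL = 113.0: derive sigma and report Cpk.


R_bar = (0.327 + 1.101 + 1.668 + 3.746 + 0.491 + 3.286) / 6 = 1.7698333
sigma = R_bar / d2 = 1.7698333 / 1.693 = 1.0453829
Cp = (USL - LSL)/(6*sigma) = (113.0 - 98.4)/(6*1.0453829) = 2.3277
Cpu = (113.0 - 106.54)/(3*1.0453829) = 2.0599
Cpl = (106.54 - 98.4)/(3*1.0453829) = 2.5955
Cpk = min(Cpu, Cpl) = 2.0599

2.0599


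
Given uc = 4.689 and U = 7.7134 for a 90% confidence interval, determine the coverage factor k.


k = U / uc
k = 7.7134 / 4.689
k = 1.645

1.645


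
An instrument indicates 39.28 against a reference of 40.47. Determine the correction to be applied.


Correction = standard - reading
= 40.47 - 39.28
= 1.1900

1.1900


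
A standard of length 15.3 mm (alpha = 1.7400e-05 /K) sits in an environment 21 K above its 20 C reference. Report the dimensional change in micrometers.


dL = L * alpha * dT
= 15.3 * 1.7400e-05 * 21
= 0.0055906 mm
dL_um = 0.0055906 * 1000 = 5.5906 um

5.5906


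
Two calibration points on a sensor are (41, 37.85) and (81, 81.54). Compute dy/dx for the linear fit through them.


slope = (y2 - y1) / (x2 - x1)
= (81.54 - 37.85) / (81 - 41)
= 43.6900 / 40
= 1.0923

1.0923


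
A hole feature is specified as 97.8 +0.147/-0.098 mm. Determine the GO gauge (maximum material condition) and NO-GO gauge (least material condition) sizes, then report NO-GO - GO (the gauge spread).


GO = nominal - lower_tol (smallest hole = maximum material condition)
GO = 97.8 - 0.098 = 97.702
NO-GO = nominal + upper_tol (largest hole = least material condition)
NO-GO = 97.8 + 0.147 = 97.947
spread = NO-GO - GO = 97.947 - 97.702 = 0.2450

0.2450


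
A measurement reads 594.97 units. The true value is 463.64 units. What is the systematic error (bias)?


Systematic error = measured - true
= 594.97 - 463.64
= 131.3300

131.3300


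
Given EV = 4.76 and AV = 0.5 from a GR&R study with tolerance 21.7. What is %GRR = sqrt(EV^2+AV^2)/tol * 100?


GRR = sqrt(EV^2 + AV^2) = sqrt(4.76^2 + 0.5^2) = 4.7861885
%GRR = GRR / tol * 100 = 4.7861885 / 21.7 * 100
%GRR = 22.0562

22.0562


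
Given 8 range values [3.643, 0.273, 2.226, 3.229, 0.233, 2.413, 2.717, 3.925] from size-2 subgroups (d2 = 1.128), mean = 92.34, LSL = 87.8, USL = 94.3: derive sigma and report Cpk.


R_bar = (3.643 + 0.273 + 2.226 + 3.229 + 0.233 + 2.413 + 2.717 + 3.925) / 8 = 2.332375
sigma = R_bar / d2 = 2.332375 / 1.128 = 2.0677083
Cp = (USL - LSL)/(6*sigma) = (94.3 - 87.8)/(6*2.0677083) = 0.5239
Cpu = (94.3 - 92.34)/(3*2.0677083) = 0.3160
Cpl = (92.34 - 87.8)/(3*2.0677083) = 0.7319
Cpk = min(Cpu, Cpl) = 0.3160

0.3160


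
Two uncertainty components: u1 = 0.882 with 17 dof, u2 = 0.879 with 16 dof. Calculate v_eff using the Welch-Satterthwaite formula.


uc = sqrt(u1^2 + u2^2) = sqrt(0.882^2 + 0.879^2) = 1.2452168
v_eff = uc^4 / (u1^4/v1 + u2^4/v2)
= 1.2452168^4 / (0.882^4/17 + 0.879^4/16)
= 2.4042514 / 0.072908867
v_eff = 32.9761

32.9761


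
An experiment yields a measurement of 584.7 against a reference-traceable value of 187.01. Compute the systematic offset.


Systematic error = measured - true
= 584.7 - 187.01
= 397.6900

397.6900


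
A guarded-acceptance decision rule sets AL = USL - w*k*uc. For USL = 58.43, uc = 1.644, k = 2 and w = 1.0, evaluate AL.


U = k * uc = 2 * 1.644 = 3.288
guard band g = w * U = 1.0 * 3.288 = 3.288
AL = USL - g = 58.43 - 3.288
AL = 55.1420

55.1420


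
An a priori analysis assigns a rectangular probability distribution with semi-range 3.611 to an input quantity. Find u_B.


u_B = half_width / sqrt(3)
u_B = 3.611 / 1.7320508
u_B = 2.0848

2.0848


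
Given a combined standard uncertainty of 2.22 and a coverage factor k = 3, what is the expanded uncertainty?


U = k * uc
U = 3 * 2.22
U = 6.6600

6.6600


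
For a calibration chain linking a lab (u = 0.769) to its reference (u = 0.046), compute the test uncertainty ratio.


TUR = u_lab / u_ref
= 0.769 / 0.046
= 16.7174

16.7174


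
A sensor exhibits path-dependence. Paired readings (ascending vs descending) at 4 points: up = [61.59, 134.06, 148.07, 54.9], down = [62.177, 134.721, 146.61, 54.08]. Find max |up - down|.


|61.59 - 62.177| = 0.5870
|134.06 - 134.721| = 0.6610
|148.07 - 146.61| = 1.4600
|54.9 - 54.08| = 0.8200
hysteresis = max(diffs) = 1.4600

1.4600


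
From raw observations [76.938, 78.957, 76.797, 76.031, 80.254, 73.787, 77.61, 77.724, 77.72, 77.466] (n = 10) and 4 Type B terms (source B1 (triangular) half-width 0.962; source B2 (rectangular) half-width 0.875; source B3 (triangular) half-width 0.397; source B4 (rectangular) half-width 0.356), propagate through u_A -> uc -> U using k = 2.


mean = (76.938 + 78.957 + 76.797 + 76.031 + 80.254 + 73.787 + 77.61 + 77.724 + 77.72 + 77.466) / 10 = 77.3284
s = sqrt(sum((x - mean)^2)/(n-1)) = 1.708772
u_A = s / sqrt(n) = 1.708772 / sqrt(10) = 0.54036115
u_B1 = 0.962 / sqrt(6) = 0.39273486
u_B2 = 0.875 / sqrt(3) = 0.50518149
u_B3 = 0.397 / sqrt(6) = 0.16207457
u_B4 = 0.356 / sqrt(3) = 0.2055367
uc = sqrt(0.54036115^2 + 0.39273486^2 + 0.50518149^2 + 0.16207457^2 + 0.2055367^2) = 0.87746948
U = k * uc = 2 * 0.87746948
U = 1.7549

1.7549


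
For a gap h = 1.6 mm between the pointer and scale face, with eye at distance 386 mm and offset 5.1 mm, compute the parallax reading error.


error = h * offset / d
= 1.6 * 5.1 / 386
= 0.0211

0.0211


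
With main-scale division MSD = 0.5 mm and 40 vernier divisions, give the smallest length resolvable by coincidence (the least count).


LC = MSD / n_div
= 0.5 / 40
= 0.0125

0.0125


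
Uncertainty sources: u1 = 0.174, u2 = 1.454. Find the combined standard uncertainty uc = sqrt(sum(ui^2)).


uc = sqrt(0.174^2 + 1.454^2)
uc = sqrt(2.144392)
uc = 1.4644

1.4644


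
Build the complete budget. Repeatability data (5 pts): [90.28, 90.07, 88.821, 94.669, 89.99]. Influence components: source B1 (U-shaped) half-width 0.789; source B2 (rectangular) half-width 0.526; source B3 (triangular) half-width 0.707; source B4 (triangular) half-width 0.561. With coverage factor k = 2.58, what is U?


mean = (90.28 + 90.07 + 88.821 + 94.669 + 89.99) / 5 = 90.766
s = sqrt(sum((x - mean)^2)/(n-1)) = 2.2549513
u_A = s / sqrt(n) = 2.2549513 / sqrt(5) = 1.0084449
u_B1 = 0.789 / sqrt(2) = 0.55790725
u_B2 = 0.526 / sqrt(3) = 0.30368624
u_B3 = 0.707 / sqrt(6) = 0.28863154
u_B4 = 0.561 / sqrt(6) = 0.22902729
uc = sqrt(1.0084449^2 + 0.55790725^2 + 0.30368624^2 + 0.28863154^2 + 0.22902729^2) = 1.2474809
U = k * uc = 2.58 * 1.2474809
U = 3.2185

3.2185


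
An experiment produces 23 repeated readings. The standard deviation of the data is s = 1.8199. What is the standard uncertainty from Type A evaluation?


u_A = s / sqrt(n)
u_A = 1.8199 / sqrt(23)
u_A = 1.8199 / 4.7958315
u_A = 0.3795

0.3795


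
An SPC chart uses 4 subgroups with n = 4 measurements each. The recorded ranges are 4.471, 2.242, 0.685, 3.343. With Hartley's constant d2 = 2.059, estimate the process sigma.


R_bar = (4.471 + 2.242 + 0.685 + 3.343) / 4
R_bar = 10.741 / 4 = 2.68525
sigma_hat = R_bar / d2 = 2.68525 / 2.059 = 1.3042

1.3042


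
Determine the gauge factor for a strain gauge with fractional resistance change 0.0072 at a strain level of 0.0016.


GF = (dR/R) / epsilon
= 0.0072 / 0.0016
= 4.5000

4.5000


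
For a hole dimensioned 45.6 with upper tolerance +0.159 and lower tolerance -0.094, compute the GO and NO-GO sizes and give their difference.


GO = nominal - lower_tol (smallest hole = maximum material condition)
GO = 45.6 - 0.094 = 45.506
NO-GO = nominal + upper_tol (largest hole = least material condition)
NO-GO = 45.6 + 0.159 = 45.759
spread = NO-GO - GO = 45.759 - 45.506 = 0.2530

0.2530


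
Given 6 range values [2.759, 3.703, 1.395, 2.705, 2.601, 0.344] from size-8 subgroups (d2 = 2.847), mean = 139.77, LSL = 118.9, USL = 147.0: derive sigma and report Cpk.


R_bar = (2.759 + 3.703 + 1.395 + 2.705 + 2.601 + 0.344) / 6 = 2.2511667
sigma = R_bar / d2 = 2.2511667 / 2.847 = 0.79071538
Cp = (USL - LSL)/(6*sigma) = (147.0 - 118.9)/(6*0.79071538) = 5.9229
Cpu = (147.0 - 139.77)/(3*0.79071538) = 3.0479
Cpl = (139.77 - 118.9)/(3*0.79071538) = 8.7979
Cpk = min(Cpu, Cpl) = 3.0479

3.0479


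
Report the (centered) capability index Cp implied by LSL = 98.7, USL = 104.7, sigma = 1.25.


Cp = (USL - LSL) / (6 * sigma)
= (104.7 - 98.7) / (6 * 1.25)
= 6.0000 / 7.5000
= 0.8000

0.8000


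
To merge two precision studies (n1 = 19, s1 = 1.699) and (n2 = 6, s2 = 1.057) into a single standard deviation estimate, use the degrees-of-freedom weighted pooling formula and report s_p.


s_p = sqrt(((n1-1)*s1^2 + (n2-1)*s2^2) / (n1+n2-2))
numerator = (19-1)*1.699^2 + (6-1)*1.057^2 = 51.958818 + 5.586245 = 57.545063
denominator = 19 + 6 - 2 = 23
s_p^2 = 57.545063 / 23 = 2.5019593
s_p = sqrt(2.5019593) = 1.5818

1.5818


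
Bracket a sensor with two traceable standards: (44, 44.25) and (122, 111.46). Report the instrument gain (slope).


slope = (y2 - y1) / (x2 - x1)
= (111.46 - 44.25) / (122 - 44)
= 67.2100 / 78
= 0.8617

0.8617


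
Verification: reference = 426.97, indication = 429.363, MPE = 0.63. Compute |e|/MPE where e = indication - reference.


e = indication - reference = 429.363 - 426.97 = 2.3930
|e| = 2.3930
ratio = |e| / MPE = 2.3930 / 0.63
ratio = 3.7984

3.7984


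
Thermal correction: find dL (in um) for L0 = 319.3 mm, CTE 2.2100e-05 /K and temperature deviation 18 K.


dL = L * alpha * dT
= 319.3 * 2.2100e-05 * 18
= 0.1270175 mm
dL_um = 0.1270175 * 1000 = 127.0175 um

127.0175


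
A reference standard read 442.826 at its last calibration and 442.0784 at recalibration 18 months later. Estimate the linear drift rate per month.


rate = (v2 - v1) / months
= (442.0784 - 442.826) / 18
= -0.7476 / 18
= -0.0415

-0.0415


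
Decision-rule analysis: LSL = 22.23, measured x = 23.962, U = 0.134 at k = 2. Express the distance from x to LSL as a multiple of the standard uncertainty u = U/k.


u = U / k = 0.134 / 2 = 0.067
margin = |LSL - x| = |22.23 - 23.962| = 1.732
z = margin / u = 1.732 / 0.067
z = 25.8507

25.8507


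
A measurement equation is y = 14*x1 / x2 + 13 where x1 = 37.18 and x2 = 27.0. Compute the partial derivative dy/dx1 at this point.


y = 14*x1 / x2 + 13
dy/dx1 = 14/x2
Evaluate at x2 = 27.0: c1 = 14 / 27.0
c1 = 0.5185

0.5185


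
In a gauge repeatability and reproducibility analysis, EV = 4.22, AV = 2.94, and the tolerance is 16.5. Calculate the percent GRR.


GRR = sqrt(EV^2 + AV^2) = sqrt(4.22^2 + 2.94^2) = 5.1431508
%GRR = GRR / tol * 100 = 5.1431508 / 16.5 * 100
%GRR = 31.1706

31.1706


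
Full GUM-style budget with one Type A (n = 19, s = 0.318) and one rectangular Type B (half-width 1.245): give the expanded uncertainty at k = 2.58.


u_A = s / sqrt(n) = 0.318 / sqrt(19) = 0.072954203
u_B = half_width / sqrt(3) = 1.245 / sqrt(3) = 0.71880109
uc = sqrt(u_A^2 + u_B^2) = sqrt(0.072954203^2 + 0.71880109^2) = 0.72249382
U = k * uc = 2.58 * 0.72249382
U = 1.8640

1.8640


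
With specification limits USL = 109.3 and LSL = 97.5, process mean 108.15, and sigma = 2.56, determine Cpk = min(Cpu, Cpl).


Cpu = (USL - mean) / (3*sigma) = (109.3 - 108.15) / (3*2.56) = 0.1497
Cpl = (mean - LSL) / (3*sigma) = (108.15 - 97.5) / (3*2.56) = 1.3867
Cpk = min(Cpu, Cpl) = 0.1497

0.1497


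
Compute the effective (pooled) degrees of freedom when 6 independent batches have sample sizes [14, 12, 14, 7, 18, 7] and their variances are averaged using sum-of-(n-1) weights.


nu = sum_i (n_i - 1)
nu = ((14 - 1) + (12 - 1) + (14 - 1) + (7 - 1) + (18 - 1) + (7 - 1))
nu = 13 + 11 + 13 + 6 + 17 + 6
nu = 66

66


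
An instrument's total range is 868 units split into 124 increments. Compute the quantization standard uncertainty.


resolution = range / divisions
resolution = 868 / 124 = 7
u_res = resolution / (2*sqrt(3))
u_res = 7 / 3.4641016
u_res = 2.0207

2.0207


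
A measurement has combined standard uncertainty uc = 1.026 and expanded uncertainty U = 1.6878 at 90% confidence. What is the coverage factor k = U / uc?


k = U / uc
k = 1.6878 / 1.026
k = 1.645

1.645


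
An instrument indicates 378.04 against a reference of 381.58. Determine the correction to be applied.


Correction = standard - reading
= 381.58 - 378.04
= 3.5400

3.5400


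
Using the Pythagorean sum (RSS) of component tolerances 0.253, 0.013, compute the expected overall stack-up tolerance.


RSS = sqrt(0.253^2 + 0.013^2)
= sqrt(0.064178)
= 0.2533

0.2533


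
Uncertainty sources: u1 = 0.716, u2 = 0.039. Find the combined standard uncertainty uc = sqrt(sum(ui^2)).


uc = sqrt(0.716^2 + 0.039^2)
uc = sqrt(0.514177)
uc = 0.7171

0.7171


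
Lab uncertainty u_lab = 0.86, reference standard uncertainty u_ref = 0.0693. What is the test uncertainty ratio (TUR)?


TUR = u_lab / u_ref
= 0.86 / 0.0693
= 12.4098

12.4098


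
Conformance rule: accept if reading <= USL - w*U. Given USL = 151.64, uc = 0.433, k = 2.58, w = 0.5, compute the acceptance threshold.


U = k * uc = 2.58 * 0.433 = 1.11714
guard band g = w * U = 0.5 * 1.11714 = 0.55857
AL = USL - g = 151.64 - 0.55857
AL = 151.0814

151.0814


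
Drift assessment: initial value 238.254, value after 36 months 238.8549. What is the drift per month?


rate = (v2 - v1) / months
= (238.8549 - 238.254) / 36
= 0.6009 / 36
= 0.0167

0.0167


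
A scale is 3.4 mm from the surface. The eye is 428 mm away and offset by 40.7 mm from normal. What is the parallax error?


error = h * offset / d
= 3.4 * 40.7 / 428
= 0.3233

0.3233


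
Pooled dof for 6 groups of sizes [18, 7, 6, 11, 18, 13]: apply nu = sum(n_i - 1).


nu = sum_i (n_i - 1)
nu = ((18 - 1) + (7 - 1) + (6 - 1) + (11 - 1) + (18 - 1) + (13 - 1))
nu = 17 + 6 + 5 + 10 + 17 + 12
nu = 67

67


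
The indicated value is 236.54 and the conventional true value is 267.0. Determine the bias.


Systematic error = measured - true
= 236.54 - 267.0
= -30.4600

-30.4600


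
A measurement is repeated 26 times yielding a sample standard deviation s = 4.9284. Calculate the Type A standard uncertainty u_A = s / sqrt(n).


u_A = s / sqrt(n)
u_A = 4.9284 / sqrt(26)
u_A = 4.9284 / 5.0990195
u_A = 0.9665

0.9665


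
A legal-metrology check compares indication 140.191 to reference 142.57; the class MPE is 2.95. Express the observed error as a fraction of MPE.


e = indication - reference = 140.191 - 142.57 = -2.3790
|e| = 2.3790
ratio = |e| / MPE = 2.3790 / 2.95
ratio = 0.8064

0.8064


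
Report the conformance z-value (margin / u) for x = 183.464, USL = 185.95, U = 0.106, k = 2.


u = U / k = 0.106 / 2 = 0.053
margin = |USL - x| = |185.95 - 183.464| = 2.486
z = margin / u = 2.486 / 0.053
z = 46.9057

46.9057


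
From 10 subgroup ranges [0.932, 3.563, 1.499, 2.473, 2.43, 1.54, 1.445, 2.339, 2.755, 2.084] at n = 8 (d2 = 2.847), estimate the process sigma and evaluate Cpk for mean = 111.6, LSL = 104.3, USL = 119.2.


R_bar = (0.932 + 3.563 + 1.499 + 2.473 + 2.43 + 1.54 + 1.445 + 2.339 + 2.755 + 2.084) / 10 = 2.106
sigma = R_bar / d2 = 2.106 / 2.847 = 0.73972603
Cp = (USL - LSL)/(6*sigma) = (119.2 - 104.3)/(6*0.73972603) = 3.3571
Cpu = (119.2 - 111.6)/(3*0.73972603) = 3.4247
Cpl = (111.6 - 104.3)/(3*0.73972603) = 3.2895
Cpk = min(Cpu, Cpl) = 3.2895

3.2895


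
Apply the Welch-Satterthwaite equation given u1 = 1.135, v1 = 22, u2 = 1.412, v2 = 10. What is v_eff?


uc = sqrt(u1^2 + u2^2) = sqrt(1.135^2 + 1.412^2) = 1.8116205
v_eff = uc^4 / (u1^4/v1 + u2^4/v2)
= 1.8116205^4 / (1.135^4/22 + 1.412^4/10)
= 10.771319 / 0.47293441
v_eff = 22.7755

22.7755


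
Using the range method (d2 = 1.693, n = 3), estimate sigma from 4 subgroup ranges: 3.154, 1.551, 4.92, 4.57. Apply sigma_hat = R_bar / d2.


R_bar = (3.154 + 1.551 + 4.92 + 4.57) / 4
R_bar = 14.195 / 4 = 3.54875
sigma_hat = R_bar / d2 = 3.54875 / 1.693 = 2.0961

2.0961


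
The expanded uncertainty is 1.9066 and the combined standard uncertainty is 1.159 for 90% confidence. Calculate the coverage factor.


k = U / uc
k = 1.9066 / 1.159
k = 1.645

1.645


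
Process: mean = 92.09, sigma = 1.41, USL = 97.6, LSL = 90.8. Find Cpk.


Cpu = (USL - mean) / (3*sigma) = (97.6 - 92.09) / (3*1.41) = 1.3026
Cpl = (mean - LSL) / (3*sigma) = (92.09 - 90.8) / (3*1.41) = 0.3050
Cpk = min(Cpu, Cpl) = 0.3050

0.3050


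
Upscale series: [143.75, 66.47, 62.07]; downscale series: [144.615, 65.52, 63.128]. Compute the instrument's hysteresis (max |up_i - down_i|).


|143.75 - 144.615| = 0.8650
|66.47 - 65.52| = 0.9500
|62.07 - 63.128| = 1.0580
hysteresis = max(diffs) = 1.0580

1.0580


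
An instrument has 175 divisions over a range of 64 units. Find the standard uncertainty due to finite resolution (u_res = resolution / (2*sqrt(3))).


resolution = range / divisions
resolution = 64 / 175 = 0.36571429
u_res = resolution / (2*sqrt(3))
u_res = 0.36571429 / 3.4641016
u_res = 0.1056

0.1056


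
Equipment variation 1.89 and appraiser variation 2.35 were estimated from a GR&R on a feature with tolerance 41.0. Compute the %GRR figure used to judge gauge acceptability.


GRR = sqrt(EV^2 + AV^2) = sqrt(1.89^2 + 2.35^2) = 3.0157255
%GRR = GRR / tol * 100 = 3.0157255 / 41.0 * 100
%GRR = 7.3554

7.3554


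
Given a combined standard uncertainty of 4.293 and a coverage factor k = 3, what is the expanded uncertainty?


U = k * uc
U = 3 * 4.293
U = 12.8790

12.8790


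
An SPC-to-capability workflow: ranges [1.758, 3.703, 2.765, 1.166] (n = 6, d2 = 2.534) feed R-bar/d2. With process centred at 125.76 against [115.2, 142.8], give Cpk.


R_bar = (1.758 + 3.703 + 2.765 + 1.166) / 4 = 2.348
sigma = R_bar / d2 = 2.348 / 2.534 = 0.92659826
Cp = (USL - LSL)/(6*sigma) = (142.8 - 115.2)/(6*0.92659826) = 4.9644
Cpu = (142.8 - 125.76)/(3*0.92659826) = 6.1299
Cpl = (125.76 - 115.2)/(3*0.92659826) = 3.7988
Cpk = min(Cpu, Cpl) = 3.7988

3.7988


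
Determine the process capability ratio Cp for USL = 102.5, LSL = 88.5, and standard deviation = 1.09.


Cp = (USL - LSL) / (6 * sigma)
= (102.5 - 88.5) / (6 * 1.09)
= 14.0000 / 6.5400
= 2.1407

2.1407


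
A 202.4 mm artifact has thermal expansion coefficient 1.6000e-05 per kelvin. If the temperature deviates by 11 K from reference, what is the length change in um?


dL = L * alpha * dT
= 202.4 * 1.6000e-05 * 11
= 0.0356224 mm
dL_um = 0.0356224 * 1000 = 35.6224 um

35.6224


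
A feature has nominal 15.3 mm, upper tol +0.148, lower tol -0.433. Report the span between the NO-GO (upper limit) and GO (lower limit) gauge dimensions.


GO = nominal - lower_tol (smallest hole = maximum material condition)
GO = 15.3 - 0.433 = 14.867
NO-GO = nominal + upper_tol (largest hole = least material condition)
NO-GO = 15.3 + 0.148 = 15.448
spread = NO-GO - GO = 15.448 - 14.867 = 0.5810

0.5810


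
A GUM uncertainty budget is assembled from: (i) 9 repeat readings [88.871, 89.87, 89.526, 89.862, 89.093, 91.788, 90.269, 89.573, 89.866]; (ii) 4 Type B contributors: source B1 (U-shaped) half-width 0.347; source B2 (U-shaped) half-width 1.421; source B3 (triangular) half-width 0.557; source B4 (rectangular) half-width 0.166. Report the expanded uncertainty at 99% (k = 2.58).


mean = (88.871 + 89.87 + 89.526 + 89.862 + 89.093 + 91.788 + 90.269 + 89.573 + 89.866) / 9 = 89.85755556
s = sqrt(sum((x - mean)^2)/(n-1)) = 0.84000642
u_A = s / sqrt(n) = 0.84000642 / sqrt(9) = 0.28000214
u_B1 = 0.347 / sqrt(2) = 0.24536605
u_B2 = 1.421 / sqrt(2) = 1.0047987
u_B3 = 0.557 / sqrt(6) = 0.2273943
u_B4 = 0.166 / sqrt(3) = 0.095840145
uc = sqrt(0.28000214^2 + 0.24536605^2 + 1.0047987^2 + 0.2273943^2 + 0.095840145^2) = 1.0995998
U = k * uc = 2.58 * 1.0995998
U = 2.8370

2.8370


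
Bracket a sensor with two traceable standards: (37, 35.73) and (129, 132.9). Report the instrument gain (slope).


slope = (y2 - y1) / (x2 - x1)
= (132.9 - 35.73) / (129 - 37)
= 97.1700 / 92
= 1.0562

1.0562


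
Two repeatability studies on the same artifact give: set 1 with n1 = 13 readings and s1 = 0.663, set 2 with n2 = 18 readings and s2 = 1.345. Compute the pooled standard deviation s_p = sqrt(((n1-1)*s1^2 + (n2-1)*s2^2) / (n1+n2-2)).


s_p = sqrt(((n1-1)*s1^2 + (n2-1)*s2^2) / (n1+n2-2))
numerator = (13-1)*0.663^2 + (18-1)*1.345^2 = 5.274828 + 30.753425 = 36.028253
denominator = 13 + 18 - 2 = 29
s_p^2 = 36.028253 / 29 = 1.2423536
s_p = sqrt(1.2423536) = 1.1146

1.1146


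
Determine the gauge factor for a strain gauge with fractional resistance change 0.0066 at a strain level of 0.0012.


GF = (dR/R) / epsilon
= 0.0066 / 0.0012
= 5.5000

5.5000


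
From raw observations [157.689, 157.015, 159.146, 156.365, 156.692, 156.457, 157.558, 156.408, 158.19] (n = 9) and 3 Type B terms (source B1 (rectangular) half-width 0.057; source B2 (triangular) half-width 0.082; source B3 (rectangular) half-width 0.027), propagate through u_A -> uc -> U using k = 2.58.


mean = (157.689 + 157.015 + 159.146 + 156.365 + 156.692 + 156.457 + 157.558 + 156.408 + 158.19) / 9 = 157.28
s = sqrt(sum((x - mean)^2)/(n-1)) = 0.95167799
u_A = s / sqrt(n) = 0.95167799 / sqrt(9) = 0.317226
u_B1 = 0.057 / sqrt(3) = 0.032908965
u_B2 = 0.082 / sqrt(6) = 0.03347636
u_B3 = 0.027 / sqrt(3) = 0.015588457
uc = sqrt(0.317226^2 + 0.032908965^2 + 0.03347636^2 + 0.015588457^2) = 0.32105919
U = k * uc = 2.58 * 0.32105919
U = 0.8283

0.8283


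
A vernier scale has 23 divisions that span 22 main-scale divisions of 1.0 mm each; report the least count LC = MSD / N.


LC = MSD / n_div
= 1.0 / 23
= 0.0435

0.0435


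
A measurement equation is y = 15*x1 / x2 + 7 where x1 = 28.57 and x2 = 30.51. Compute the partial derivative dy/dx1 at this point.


y = 15*x1 / x2 + 7
dy/dx1 = 15/x2
Evaluate at x2 = 30.51: c1 = 15 / 30.51
c1 = 0.4916

0.4916


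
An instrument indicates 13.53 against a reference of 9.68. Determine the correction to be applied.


Correction = standard - reading
= 9.68 - 13.53
= -3.8500

-3.8500


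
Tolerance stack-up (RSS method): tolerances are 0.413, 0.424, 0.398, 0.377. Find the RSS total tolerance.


RSS = sqrt(0.413^2 + 0.424^2 + 0.398^2 + 0.377^2)
= sqrt(0.650878)
= 0.8068

0.8068


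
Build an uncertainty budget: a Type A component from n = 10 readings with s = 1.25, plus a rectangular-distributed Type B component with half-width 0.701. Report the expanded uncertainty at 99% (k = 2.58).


u_A = s / sqrt(n) = 1.25 / sqrt(10) = 0.39528471
u_B = half_width / sqrt(3) = 0.701 / sqrt(3) = 0.40472254
uc = sqrt(u_A^2 + u_B^2) = sqrt(0.39528471^2 + 0.40472254^2) = 0.56572991
U = k * uc = 2.58 * 0.56572991
U = 1.4596

1.4596


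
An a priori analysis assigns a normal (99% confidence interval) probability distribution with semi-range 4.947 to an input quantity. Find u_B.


u_B = half_width / 2.576
u_B = 4.947 / 2.576
u_B = 1.9204

1.9204


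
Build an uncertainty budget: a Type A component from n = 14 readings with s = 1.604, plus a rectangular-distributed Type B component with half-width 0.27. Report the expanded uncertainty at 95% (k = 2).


u_A = s / sqrt(n) = 1.604 / sqrt(14) = 0.42868703
u_B = half_width / sqrt(3) = 0.27 / sqrt(3) = 0.15588457
uc = sqrt(u_A^2 + u_B^2) = sqrt(0.42868703^2 + 0.15588457^2) = 0.45614972
U = k * uc = 2 * 0.45614972
U = 0.9123

0.9123


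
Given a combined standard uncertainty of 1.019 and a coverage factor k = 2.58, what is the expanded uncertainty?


U = k * uc
U = 2.58 * 1.019
U = 2.6290

2.6290


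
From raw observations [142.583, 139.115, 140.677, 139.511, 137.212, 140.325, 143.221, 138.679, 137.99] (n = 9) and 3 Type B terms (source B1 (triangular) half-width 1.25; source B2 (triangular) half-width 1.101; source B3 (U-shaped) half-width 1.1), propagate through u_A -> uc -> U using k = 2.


mean = (142.583 + 139.115 + 140.677 + 139.511 + 137.212 + 140.325 + 143.221 + 138.679 + 137.99) / 9 = 139.9236667
s = sqrt(sum((x - mean)^2)/(n-1)) = 2.0043289
u_A = s / sqrt(n) = 2.0043289 / sqrt(9) = 0.66810963
u_B1 = 1.25 / sqrt(6) = 0.51031036
u_B2 = 1.101 / sqrt(6) = 0.44948137
u_B3 = 1.1 / sqrt(2) = 0.77781746
uc = sqrt(0.66810963^2 + 0.51031036^2 + 0.44948137^2 + 0.77781746^2) = 1.2303742
U = k * uc = 2 * 1.2303742
U = 2.4607

2.4607


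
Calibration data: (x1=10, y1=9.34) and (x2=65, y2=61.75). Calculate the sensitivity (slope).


slope = (y2 - y1) / (x2 - x1)
= (61.75 - 9.34) / (65 - 10)
= 52.4100 / 55
= 0.9529

0.9529


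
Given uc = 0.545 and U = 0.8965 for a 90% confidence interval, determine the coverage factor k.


k = U / uc
k = 0.8965 / 0.545
k = 1.645

1.645


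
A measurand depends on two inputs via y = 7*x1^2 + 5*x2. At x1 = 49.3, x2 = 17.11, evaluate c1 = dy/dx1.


y = 7*x1^2 + 5*x2
dy/dx1 = 2*7*x1
Evaluate at x1 = 49.3: c1 = 14 * 49.3
c1 = 690.2000

690.2000


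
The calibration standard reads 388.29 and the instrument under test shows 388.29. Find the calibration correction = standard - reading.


Correction = standard - reading
= 388.29 - 388.29
= 0

0


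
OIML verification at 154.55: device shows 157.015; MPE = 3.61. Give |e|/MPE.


e = indication - reference = 157.015 - 154.55 = 2.4650
|e| = 2.4650
ratio = |e| / MPE = 2.4650 / 3.61
ratio = 0.6828

0.6828


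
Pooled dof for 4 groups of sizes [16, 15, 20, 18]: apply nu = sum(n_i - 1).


nu = sum_i (n_i - 1)
nu = ((16 - 1) + (15 - 1) + (20 - 1) + (18 - 1))
nu = 15 + 14 + 19 + 17
nu = 65

65


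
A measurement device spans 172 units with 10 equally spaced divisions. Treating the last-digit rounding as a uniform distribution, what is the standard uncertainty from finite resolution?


resolution = range / divisions
resolution = 172 / 10 = 17.2
u_res = resolution / (2*sqrt(3))
u_res = 17.2 / 3.4641016
u_res = 4.9652

4.9652


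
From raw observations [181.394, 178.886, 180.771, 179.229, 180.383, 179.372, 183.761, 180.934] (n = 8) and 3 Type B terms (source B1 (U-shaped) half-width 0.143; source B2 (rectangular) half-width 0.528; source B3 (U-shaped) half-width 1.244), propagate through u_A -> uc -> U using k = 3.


mean = (181.394 + 178.886 + 180.771 + 179.229 + 180.383 + 179.372 + 183.761 + 180.934) / 8 = 180.59125
s = sqrt(sum((x - mean)^2)/(n-1)) = 1.5645653
u_A = s / sqrt(n) = 1.5645653 / sqrt(8) = 0.55315737
u_B1 = 0.143 / sqrt(2) = 0.10111627
u_B2 = 0.528 / sqrt(3) = 0.30484094
u_B3 = 1.244 / sqrt(2) = 0.87964084
uc = sqrt(0.55315737^2 + 0.10111627^2 + 0.30484094^2 + 0.87964084^2) = 1.0876137
U = k * uc = 3 * 1.0876137
U = 3.2628

3.2628


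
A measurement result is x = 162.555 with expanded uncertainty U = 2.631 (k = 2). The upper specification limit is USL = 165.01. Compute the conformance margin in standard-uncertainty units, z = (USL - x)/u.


u = U / k = 2.631 / 2 = 1.3155
margin = |USL - x| = |165.01 - 162.555| = 2.455
z = margin / u = 2.455 / 1.3155
z = 1.8662

1.8662


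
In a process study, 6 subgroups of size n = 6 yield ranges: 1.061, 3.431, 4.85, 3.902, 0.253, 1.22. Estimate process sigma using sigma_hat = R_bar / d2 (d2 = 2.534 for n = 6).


R_bar = (1.061 + 3.431 + 4.85 + 3.902 + 0.253 + 1.22) / 6
R_bar = 14.717 / 6 = 2.4528333
sigma_hat = R_bar / d2 = 2.4528333 / 2.534 = 0.9680

0.9680


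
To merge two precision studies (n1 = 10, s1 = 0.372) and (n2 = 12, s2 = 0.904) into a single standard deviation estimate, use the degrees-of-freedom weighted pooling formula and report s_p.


s_p = sqrt(((n1-1)*s1^2 + (n2-1)*s2^2) / (n1+n2-2))
numerator = (10-1)*0.372^2 + (12-1)*0.904^2 = 1.245456 + 8.989376 = 10.234832
denominator = 10 + 12 - 2 = 20
s_p^2 = 10.234832 / 20 = 0.5117416
s_p = sqrt(0.5117416) = 0.7154

0.7154


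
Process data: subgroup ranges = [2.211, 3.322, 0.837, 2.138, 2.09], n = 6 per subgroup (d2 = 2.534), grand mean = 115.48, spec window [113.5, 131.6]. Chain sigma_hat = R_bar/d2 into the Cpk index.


R_bar = (2.211 + 3.322 + 0.837 + 2.138 + 2.09) / 5 = 2.1196
sigma = R_bar / d2 = 2.1196 / 2.534 = 0.83646409
Cp = (USL - LSL)/(6*sigma) = (131.6 - 113.5)/(6*0.83646409) = 3.6065
Cpu = (131.6 - 115.48)/(3*0.83646409) = 6.4239
Cpl = (115.48 - 113.5)/(3*0.83646409) = 0.7890
Cpk = min(Cpu, Cpl) = 0.7890

0.7890


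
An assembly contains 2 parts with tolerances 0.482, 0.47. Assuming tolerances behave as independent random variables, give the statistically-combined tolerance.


RSS = sqrt(0.482^2 + 0.47^2)
= sqrt(0.453224)
= 0.6732

0.6732


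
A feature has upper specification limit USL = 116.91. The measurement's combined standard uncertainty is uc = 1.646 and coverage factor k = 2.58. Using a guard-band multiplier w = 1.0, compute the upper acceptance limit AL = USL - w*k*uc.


U = k * uc = 2.58 * 1.646 = 4.24668
guard band g = w * U = 1.0 * 4.24668 = 4.24668
AL = USL - g = 116.91 - 4.24668
AL = 112.6633

112.6633


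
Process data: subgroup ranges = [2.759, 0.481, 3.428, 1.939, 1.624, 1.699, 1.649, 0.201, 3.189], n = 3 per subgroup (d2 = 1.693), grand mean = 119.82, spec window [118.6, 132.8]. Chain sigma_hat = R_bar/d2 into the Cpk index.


R_bar = (2.759 + 0.481 + 3.428 + 1.939 + 1.624 + 1.699 + 1.649 + 0.201 + 3.189) / 9 = 1.8854444
sigma = R_bar / d2 = 1.8854444 / 1.693 = 1.1136706
Cp = (USL - LSL)/(6*sigma) = (132.8 - 118.6)/(6*1.1136706) = 2.1251
Cpu = (132.8 - 119.82)/(3*1.1136706) = 3.8851
Cpl = (119.82 - 118.6)/(3*1.1136706) = 0.3652
Cpk = min(Cpu, Cpl) = 0.3652

0.3652


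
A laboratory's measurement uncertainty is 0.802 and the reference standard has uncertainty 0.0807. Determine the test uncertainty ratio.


TUR = u_lab / u_ref
= 0.802 / 0.0807
= 9.9380

9.9380


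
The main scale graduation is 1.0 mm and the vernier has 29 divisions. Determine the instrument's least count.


LC = MSD / n_div
= 1.0 / 29
= 0.0345

0.0345


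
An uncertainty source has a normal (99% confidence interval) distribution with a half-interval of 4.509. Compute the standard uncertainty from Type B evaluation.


u_B = half_width / 2.576
u_B = 4.509 / 2.576
u_B = 1.7504

1.7504


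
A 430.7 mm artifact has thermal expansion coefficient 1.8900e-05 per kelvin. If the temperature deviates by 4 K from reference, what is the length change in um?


dL = L * alpha * dT
= 430.7 * 1.8900e-05 * 4
= 0.0325609 mm
dL_um = 0.0325609 * 1000 = 32.5609 um

32.5609


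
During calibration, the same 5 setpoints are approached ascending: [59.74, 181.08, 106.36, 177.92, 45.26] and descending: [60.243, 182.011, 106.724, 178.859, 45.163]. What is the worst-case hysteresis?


|59.74 - 60.243| = 0.5030
|181.08 - 182.011| = 0.9310
|106.36 - 106.724| = 0.3640
|177.92 - 178.859| = 0.9390
|45.26 - 45.163| = 0.0970
hysteresis = max(diffs) = 0.9390

0.9390


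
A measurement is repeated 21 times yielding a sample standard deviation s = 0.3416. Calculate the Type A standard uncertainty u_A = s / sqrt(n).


u_A = s / sqrt(n)
u_A = 0.3416 / sqrt(21)
u_A = 0.3416 / 4.5825757
u_A = 0.0745

0.0745


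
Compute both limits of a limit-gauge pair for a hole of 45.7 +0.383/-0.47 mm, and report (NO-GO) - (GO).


GO = nominal - lower_tol (smallest hole = maximum material condition)
GO = 45.7 - 0.47 = 45.23
NO-GO = nominal + upper_tol (largest hole = least material condition)
NO-GO = 45.7 + 0.383 = 46.083
spread = NO-GO - GO = 46.083 - 45.23 = 0.8530

0.8530


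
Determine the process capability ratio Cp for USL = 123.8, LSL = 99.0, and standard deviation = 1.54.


Cp = (USL - LSL) / (6 * sigma)
= (123.8 - 99.0) / (6 * 1.54)
= 24.8000 / 9.2400
= 2.6840

2.6840


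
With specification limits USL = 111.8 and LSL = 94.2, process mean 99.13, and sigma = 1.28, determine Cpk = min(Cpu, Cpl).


Cpu = (USL - mean) / (3*sigma) = (111.8 - 99.13) / (3*1.28) = 3.2995
Cpl = (mean - LSL) / (3*sigma) = (99.13 - 94.2) / (3*1.28) = 1.2839
Cpk = min(Cpu, Cpl) = 1.2839

1.2839


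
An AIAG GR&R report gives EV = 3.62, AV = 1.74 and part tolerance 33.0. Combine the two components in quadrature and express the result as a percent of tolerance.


GRR = sqrt(EV^2 + AV^2) = sqrt(3.62^2 + 1.74^2) = 4.0164661
%GRR = GRR / tol * 100 = 4.0164661 / 33.0 * 100
%GRR = 12.1711

12.1711
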